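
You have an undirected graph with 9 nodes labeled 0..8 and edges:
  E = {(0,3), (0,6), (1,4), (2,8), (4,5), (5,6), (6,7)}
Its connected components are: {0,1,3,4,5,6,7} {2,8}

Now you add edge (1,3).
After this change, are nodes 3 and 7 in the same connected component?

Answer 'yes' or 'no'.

Initial components: {0,1,3,4,5,6,7} {2,8}
Adding edge (1,3): both already in same component {0,1,3,4,5,6,7}. No change.
New components: {0,1,3,4,5,6,7} {2,8}
Are 3 and 7 in the same component? yes

Answer: yes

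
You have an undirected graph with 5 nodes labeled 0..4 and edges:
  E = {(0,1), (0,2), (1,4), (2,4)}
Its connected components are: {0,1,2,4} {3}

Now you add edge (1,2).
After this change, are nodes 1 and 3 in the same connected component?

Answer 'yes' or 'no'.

Answer: no

Derivation:
Initial components: {0,1,2,4} {3}
Adding edge (1,2): both already in same component {0,1,2,4}. No change.
New components: {0,1,2,4} {3}
Are 1 and 3 in the same component? no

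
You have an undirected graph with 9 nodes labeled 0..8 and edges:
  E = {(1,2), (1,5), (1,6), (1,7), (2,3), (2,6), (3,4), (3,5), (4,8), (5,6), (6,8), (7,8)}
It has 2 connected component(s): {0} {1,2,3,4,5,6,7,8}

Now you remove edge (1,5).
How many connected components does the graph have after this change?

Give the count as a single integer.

Answer: 2

Derivation:
Initial component count: 2
Remove (1,5): not a bridge. Count unchanged: 2.
  After removal, components: {0} {1,2,3,4,5,6,7,8}
New component count: 2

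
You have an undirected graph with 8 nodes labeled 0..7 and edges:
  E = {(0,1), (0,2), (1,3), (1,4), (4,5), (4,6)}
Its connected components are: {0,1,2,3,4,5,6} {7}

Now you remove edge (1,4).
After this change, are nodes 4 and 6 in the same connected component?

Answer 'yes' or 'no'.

Answer: yes

Derivation:
Initial components: {0,1,2,3,4,5,6} {7}
Removing edge (1,4): it was a bridge — component count 2 -> 3.
New components: {0,1,2,3} {4,5,6} {7}
Are 4 and 6 in the same component? yes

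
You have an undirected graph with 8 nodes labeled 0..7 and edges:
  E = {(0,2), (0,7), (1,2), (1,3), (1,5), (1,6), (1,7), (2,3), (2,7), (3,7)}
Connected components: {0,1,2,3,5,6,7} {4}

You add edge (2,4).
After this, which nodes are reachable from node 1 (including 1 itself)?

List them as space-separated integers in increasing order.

Answer: 0 1 2 3 4 5 6 7

Derivation:
Before: nodes reachable from 1: {0,1,2,3,5,6,7}
Adding (2,4): merges 1's component with another. Reachability grows.
After: nodes reachable from 1: {0,1,2,3,4,5,6,7}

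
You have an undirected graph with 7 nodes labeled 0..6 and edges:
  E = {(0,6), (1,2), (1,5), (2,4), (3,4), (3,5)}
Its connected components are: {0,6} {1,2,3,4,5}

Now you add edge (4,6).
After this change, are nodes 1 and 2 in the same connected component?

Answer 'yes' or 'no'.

Initial components: {0,6} {1,2,3,4,5}
Adding edge (4,6): merges {1,2,3,4,5} and {0,6}.
New components: {0,1,2,3,4,5,6}
Are 1 and 2 in the same component? yes

Answer: yes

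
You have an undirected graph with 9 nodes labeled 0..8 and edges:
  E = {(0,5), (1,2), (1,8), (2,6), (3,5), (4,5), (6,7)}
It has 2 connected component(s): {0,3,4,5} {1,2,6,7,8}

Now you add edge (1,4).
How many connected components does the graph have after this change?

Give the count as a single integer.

Answer: 1

Derivation:
Initial component count: 2
Add (1,4): merges two components. Count decreases: 2 -> 1.
New component count: 1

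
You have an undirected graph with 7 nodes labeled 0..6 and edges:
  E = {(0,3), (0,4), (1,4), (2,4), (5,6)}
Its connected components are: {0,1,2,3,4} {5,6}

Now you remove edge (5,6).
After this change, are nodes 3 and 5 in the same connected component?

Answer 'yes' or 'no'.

Initial components: {0,1,2,3,4} {5,6}
Removing edge (5,6): it was a bridge — component count 2 -> 3.
New components: {0,1,2,3,4} {5} {6}
Are 3 and 5 in the same component? no

Answer: no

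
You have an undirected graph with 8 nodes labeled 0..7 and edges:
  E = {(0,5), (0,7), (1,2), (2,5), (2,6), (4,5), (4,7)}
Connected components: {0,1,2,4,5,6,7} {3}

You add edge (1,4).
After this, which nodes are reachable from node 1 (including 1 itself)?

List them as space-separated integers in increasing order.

Before: nodes reachable from 1: {0,1,2,4,5,6,7}
Adding (1,4): both endpoints already in same component. Reachability from 1 unchanged.
After: nodes reachable from 1: {0,1,2,4,5,6,7}

Answer: 0 1 2 4 5 6 7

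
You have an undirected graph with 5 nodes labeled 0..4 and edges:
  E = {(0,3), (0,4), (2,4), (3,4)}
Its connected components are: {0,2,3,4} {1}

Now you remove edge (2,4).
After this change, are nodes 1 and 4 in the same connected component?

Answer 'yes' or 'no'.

Initial components: {0,2,3,4} {1}
Removing edge (2,4): it was a bridge — component count 2 -> 3.
New components: {0,3,4} {1} {2}
Are 1 and 4 in the same component? no

Answer: no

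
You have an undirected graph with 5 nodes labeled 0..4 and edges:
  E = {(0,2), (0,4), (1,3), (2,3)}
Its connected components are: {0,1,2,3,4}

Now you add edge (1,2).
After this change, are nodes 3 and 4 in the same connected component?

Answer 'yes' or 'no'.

Answer: yes

Derivation:
Initial components: {0,1,2,3,4}
Adding edge (1,2): both already in same component {0,1,2,3,4}. No change.
New components: {0,1,2,3,4}
Are 3 and 4 in the same component? yes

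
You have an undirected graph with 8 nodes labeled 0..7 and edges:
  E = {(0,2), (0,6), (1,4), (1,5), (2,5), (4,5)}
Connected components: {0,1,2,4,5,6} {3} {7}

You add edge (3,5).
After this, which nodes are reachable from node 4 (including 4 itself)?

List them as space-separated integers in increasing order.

Before: nodes reachable from 4: {0,1,2,4,5,6}
Adding (3,5): merges 4's component with another. Reachability grows.
After: nodes reachable from 4: {0,1,2,3,4,5,6}

Answer: 0 1 2 3 4 5 6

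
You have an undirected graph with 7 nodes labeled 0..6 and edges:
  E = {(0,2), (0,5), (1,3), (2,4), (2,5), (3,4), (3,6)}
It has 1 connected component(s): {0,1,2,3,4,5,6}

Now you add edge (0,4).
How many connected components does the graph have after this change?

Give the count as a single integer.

Initial component count: 1
Add (0,4): endpoints already in same component. Count unchanged: 1.
New component count: 1

Answer: 1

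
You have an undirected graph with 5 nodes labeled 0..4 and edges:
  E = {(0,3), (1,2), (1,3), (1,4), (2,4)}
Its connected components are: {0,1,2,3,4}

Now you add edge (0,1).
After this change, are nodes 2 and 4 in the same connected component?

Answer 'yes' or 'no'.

Answer: yes

Derivation:
Initial components: {0,1,2,3,4}
Adding edge (0,1): both already in same component {0,1,2,3,4}. No change.
New components: {0,1,2,3,4}
Are 2 and 4 in the same component? yes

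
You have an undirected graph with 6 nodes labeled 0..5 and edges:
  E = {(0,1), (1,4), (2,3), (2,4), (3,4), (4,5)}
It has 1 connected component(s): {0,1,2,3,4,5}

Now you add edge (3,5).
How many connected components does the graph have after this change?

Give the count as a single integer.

Initial component count: 1
Add (3,5): endpoints already in same component. Count unchanged: 1.
New component count: 1

Answer: 1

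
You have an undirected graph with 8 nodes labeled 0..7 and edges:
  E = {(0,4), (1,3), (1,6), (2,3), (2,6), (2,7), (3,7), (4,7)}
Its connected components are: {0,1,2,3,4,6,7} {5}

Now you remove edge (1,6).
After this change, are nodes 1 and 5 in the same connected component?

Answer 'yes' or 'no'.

Answer: no

Derivation:
Initial components: {0,1,2,3,4,6,7} {5}
Removing edge (1,6): not a bridge — component count unchanged at 2.
New components: {0,1,2,3,4,6,7} {5}
Are 1 and 5 in the same component? no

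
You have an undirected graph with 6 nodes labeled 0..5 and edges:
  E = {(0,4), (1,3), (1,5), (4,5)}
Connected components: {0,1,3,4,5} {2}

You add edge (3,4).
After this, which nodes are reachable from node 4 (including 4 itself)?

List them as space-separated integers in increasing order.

Answer: 0 1 3 4 5

Derivation:
Before: nodes reachable from 4: {0,1,3,4,5}
Adding (3,4): both endpoints already in same component. Reachability from 4 unchanged.
After: nodes reachable from 4: {0,1,3,4,5}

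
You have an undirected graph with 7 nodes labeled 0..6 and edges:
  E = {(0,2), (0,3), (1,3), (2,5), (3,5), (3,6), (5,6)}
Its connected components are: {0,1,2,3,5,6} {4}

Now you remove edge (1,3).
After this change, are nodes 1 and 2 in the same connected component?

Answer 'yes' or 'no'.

Initial components: {0,1,2,3,5,6} {4}
Removing edge (1,3): it was a bridge — component count 2 -> 3.
New components: {0,2,3,5,6} {1} {4}
Are 1 and 2 in the same component? no

Answer: no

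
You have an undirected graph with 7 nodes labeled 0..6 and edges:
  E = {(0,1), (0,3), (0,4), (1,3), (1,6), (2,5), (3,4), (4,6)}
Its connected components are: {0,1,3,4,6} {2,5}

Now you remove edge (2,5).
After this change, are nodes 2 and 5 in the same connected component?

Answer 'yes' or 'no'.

Answer: no

Derivation:
Initial components: {0,1,3,4,6} {2,5}
Removing edge (2,5): it was a bridge — component count 2 -> 3.
New components: {0,1,3,4,6} {2} {5}
Are 2 and 5 in the same component? no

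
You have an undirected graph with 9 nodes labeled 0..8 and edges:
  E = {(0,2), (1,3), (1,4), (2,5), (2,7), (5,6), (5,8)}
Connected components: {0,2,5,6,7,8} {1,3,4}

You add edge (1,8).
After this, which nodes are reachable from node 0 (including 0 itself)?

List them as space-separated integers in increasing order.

Answer: 0 1 2 3 4 5 6 7 8

Derivation:
Before: nodes reachable from 0: {0,2,5,6,7,8}
Adding (1,8): merges 0's component with another. Reachability grows.
After: nodes reachable from 0: {0,1,2,3,4,5,6,7,8}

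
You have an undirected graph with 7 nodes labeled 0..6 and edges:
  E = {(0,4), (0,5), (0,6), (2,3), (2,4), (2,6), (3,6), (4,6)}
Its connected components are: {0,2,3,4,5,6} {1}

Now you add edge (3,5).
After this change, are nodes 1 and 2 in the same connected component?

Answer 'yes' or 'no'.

Initial components: {0,2,3,4,5,6} {1}
Adding edge (3,5): both already in same component {0,2,3,4,5,6}. No change.
New components: {0,2,3,4,5,6} {1}
Are 1 and 2 in the same component? no

Answer: no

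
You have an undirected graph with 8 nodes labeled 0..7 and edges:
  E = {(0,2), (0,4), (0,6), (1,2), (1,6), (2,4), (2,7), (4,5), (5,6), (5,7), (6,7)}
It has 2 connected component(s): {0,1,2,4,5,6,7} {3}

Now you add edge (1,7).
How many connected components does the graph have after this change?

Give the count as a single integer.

Initial component count: 2
Add (1,7): endpoints already in same component. Count unchanged: 2.
New component count: 2

Answer: 2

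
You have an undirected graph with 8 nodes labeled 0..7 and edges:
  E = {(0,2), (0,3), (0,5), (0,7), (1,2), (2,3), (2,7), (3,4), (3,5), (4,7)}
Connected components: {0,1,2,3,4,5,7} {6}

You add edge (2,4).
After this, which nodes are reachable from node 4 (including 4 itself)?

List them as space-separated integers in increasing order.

Answer: 0 1 2 3 4 5 7

Derivation:
Before: nodes reachable from 4: {0,1,2,3,4,5,7}
Adding (2,4): both endpoints already in same component. Reachability from 4 unchanged.
After: nodes reachable from 4: {0,1,2,3,4,5,7}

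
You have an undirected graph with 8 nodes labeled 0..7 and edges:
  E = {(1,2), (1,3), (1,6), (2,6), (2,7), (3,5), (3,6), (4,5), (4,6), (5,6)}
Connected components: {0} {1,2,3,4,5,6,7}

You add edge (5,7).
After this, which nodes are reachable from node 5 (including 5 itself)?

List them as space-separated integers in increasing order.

Before: nodes reachable from 5: {1,2,3,4,5,6,7}
Adding (5,7): both endpoints already in same component. Reachability from 5 unchanged.
After: nodes reachable from 5: {1,2,3,4,5,6,7}

Answer: 1 2 3 4 5 6 7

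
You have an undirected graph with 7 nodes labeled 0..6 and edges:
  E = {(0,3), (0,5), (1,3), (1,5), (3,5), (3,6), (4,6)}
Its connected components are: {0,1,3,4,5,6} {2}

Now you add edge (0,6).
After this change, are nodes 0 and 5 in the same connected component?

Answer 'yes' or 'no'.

Answer: yes

Derivation:
Initial components: {0,1,3,4,5,6} {2}
Adding edge (0,6): both already in same component {0,1,3,4,5,6}. No change.
New components: {0,1,3,4,5,6} {2}
Are 0 and 5 in the same component? yes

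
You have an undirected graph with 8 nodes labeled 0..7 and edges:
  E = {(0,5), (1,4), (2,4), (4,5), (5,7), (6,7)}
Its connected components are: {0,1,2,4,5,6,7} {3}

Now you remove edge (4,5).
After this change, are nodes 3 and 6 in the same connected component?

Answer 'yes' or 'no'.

Initial components: {0,1,2,4,5,6,7} {3}
Removing edge (4,5): it was a bridge — component count 2 -> 3.
New components: {0,5,6,7} {1,2,4} {3}
Are 3 and 6 in the same component? no

Answer: no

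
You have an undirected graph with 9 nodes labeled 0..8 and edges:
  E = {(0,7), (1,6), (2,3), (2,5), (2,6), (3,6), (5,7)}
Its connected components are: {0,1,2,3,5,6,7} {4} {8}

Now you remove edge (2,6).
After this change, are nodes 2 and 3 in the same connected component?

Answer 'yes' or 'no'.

Initial components: {0,1,2,3,5,6,7} {4} {8}
Removing edge (2,6): not a bridge — component count unchanged at 3.
New components: {0,1,2,3,5,6,7} {4} {8}
Are 2 and 3 in the same component? yes

Answer: yes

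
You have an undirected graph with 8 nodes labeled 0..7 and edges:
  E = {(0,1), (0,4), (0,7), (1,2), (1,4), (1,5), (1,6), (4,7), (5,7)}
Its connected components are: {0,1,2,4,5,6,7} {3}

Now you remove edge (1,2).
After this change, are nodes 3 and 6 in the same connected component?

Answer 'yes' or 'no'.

Initial components: {0,1,2,4,5,6,7} {3}
Removing edge (1,2): it was a bridge — component count 2 -> 3.
New components: {0,1,4,5,6,7} {2} {3}
Are 3 and 6 in the same component? no

Answer: no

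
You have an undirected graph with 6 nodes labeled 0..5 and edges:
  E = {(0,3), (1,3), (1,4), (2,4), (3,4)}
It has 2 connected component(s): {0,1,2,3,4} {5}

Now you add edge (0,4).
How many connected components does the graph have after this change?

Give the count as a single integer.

Answer: 2

Derivation:
Initial component count: 2
Add (0,4): endpoints already in same component. Count unchanged: 2.
New component count: 2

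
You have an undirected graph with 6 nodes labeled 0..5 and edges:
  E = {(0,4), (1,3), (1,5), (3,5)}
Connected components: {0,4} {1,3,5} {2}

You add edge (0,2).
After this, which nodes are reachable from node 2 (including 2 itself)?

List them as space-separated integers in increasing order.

Answer: 0 2 4

Derivation:
Before: nodes reachable from 2: {2}
Adding (0,2): merges 2's component with another. Reachability grows.
After: nodes reachable from 2: {0,2,4}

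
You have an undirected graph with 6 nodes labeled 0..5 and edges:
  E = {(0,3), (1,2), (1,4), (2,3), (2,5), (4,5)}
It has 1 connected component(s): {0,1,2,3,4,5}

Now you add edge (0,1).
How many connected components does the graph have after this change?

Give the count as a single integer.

Initial component count: 1
Add (0,1): endpoints already in same component. Count unchanged: 1.
New component count: 1

Answer: 1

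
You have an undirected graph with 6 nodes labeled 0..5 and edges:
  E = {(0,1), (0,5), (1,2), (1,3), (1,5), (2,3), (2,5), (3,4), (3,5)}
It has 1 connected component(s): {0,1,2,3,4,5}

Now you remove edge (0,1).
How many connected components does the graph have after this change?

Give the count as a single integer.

Initial component count: 1
Remove (0,1): not a bridge. Count unchanged: 1.
  After removal, components: {0,1,2,3,4,5}
New component count: 1

Answer: 1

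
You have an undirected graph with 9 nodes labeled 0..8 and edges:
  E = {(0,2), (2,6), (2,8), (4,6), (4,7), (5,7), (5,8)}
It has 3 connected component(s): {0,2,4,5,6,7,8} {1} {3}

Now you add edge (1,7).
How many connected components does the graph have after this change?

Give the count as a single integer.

Answer: 2

Derivation:
Initial component count: 3
Add (1,7): merges two components. Count decreases: 3 -> 2.
New component count: 2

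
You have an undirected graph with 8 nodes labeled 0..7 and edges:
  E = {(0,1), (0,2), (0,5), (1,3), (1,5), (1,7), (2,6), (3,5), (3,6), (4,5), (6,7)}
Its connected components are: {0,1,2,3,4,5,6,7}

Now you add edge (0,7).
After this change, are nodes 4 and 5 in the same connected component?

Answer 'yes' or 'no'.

Answer: yes

Derivation:
Initial components: {0,1,2,3,4,5,6,7}
Adding edge (0,7): both already in same component {0,1,2,3,4,5,6,7}. No change.
New components: {0,1,2,3,4,5,6,7}
Are 4 and 5 in the same component? yes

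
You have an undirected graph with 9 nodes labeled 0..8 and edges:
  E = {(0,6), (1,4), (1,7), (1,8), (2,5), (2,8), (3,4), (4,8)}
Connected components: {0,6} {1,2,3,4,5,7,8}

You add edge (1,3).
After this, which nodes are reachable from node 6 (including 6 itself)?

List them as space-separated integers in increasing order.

Answer: 0 6

Derivation:
Before: nodes reachable from 6: {0,6}
Adding (1,3): both endpoints already in same component. Reachability from 6 unchanged.
After: nodes reachable from 6: {0,6}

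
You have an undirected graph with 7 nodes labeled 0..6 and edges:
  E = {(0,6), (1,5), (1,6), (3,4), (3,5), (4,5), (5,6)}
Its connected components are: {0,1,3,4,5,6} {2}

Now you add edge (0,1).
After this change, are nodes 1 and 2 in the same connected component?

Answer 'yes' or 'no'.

Answer: no

Derivation:
Initial components: {0,1,3,4,5,6} {2}
Adding edge (0,1): both already in same component {0,1,3,4,5,6}. No change.
New components: {0,1,3,4,5,6} {2}
Are 1 and 2 in the same component? no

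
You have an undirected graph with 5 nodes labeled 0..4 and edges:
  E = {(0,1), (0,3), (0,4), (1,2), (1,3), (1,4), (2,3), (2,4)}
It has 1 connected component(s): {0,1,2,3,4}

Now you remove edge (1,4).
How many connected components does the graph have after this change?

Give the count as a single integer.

Answer: 1

Derivation:
Initial component count: 1
Remove (1,4): not a bridge. Count unchanged: 1.
  After removal, components: {0,1,2,3,4}
New component count: 1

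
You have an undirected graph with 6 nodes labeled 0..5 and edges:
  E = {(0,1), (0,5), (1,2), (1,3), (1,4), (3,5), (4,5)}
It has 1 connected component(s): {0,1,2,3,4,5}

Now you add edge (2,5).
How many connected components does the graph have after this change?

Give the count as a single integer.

Answer: 1

Derivation:
Initial component count: 1
Add (2,5): endpoints already in same component. Count unchanged: 1.
New component count: 1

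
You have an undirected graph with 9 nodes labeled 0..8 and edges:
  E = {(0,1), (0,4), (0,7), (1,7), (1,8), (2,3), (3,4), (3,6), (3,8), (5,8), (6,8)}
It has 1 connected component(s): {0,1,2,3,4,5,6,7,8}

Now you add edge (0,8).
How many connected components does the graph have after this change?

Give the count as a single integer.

Initial component count: 1
Add (0,8): endpoints already in same component. Count unchanged: 1.
New component count: 1

Answer: 1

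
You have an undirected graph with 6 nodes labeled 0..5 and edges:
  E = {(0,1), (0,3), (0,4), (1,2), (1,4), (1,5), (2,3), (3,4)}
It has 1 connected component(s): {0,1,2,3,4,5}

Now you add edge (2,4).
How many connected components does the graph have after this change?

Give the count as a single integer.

Initial component count: 1
Add (2,4): endpoints already in same component. Count unchanged: 1.
New component count: 1

Answer: 1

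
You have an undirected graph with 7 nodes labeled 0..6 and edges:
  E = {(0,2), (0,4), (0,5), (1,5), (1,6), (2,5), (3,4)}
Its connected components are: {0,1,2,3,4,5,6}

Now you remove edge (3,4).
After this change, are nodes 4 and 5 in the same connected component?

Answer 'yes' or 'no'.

Initial components: {0,1,2,3,4,5,6}
Removing edge (3,4): it was a bridge — component count 1 -> 2.
New components: {0,1,2,4,5,6} {3}
Are 4 and 5 in the same component? yes

Answer: yes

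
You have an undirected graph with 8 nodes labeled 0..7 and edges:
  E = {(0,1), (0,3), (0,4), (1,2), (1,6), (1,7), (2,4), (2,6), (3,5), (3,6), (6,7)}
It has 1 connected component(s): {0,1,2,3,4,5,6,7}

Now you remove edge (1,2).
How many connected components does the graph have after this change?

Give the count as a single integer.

Initial component count: 1
Remove (1,2): not a bridge. Count unchanged: 1.
  After removal, components: {0,1,2,3,4,5,6,7}
New component count: 1

Answer: 1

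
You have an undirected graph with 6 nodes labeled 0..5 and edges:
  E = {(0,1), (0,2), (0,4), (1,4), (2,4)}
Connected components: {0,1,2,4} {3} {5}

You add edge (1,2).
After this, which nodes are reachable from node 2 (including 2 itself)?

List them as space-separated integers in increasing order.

Answer: 0 1 2 4

Derivation:
Before: nodes reachable from 2: {0,1,2,4}
Adding (1,2): both endpoints already in same component. Reachability from 2 unchanged.
After: nodes reachable from 2: {0,1,2,4}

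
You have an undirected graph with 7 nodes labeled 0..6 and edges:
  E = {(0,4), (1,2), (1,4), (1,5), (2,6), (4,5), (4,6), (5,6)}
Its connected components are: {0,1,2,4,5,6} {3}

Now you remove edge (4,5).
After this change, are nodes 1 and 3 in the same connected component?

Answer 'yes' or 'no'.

Initial components: {0,1,2,4,5,6} {3}
Removing edge (4,5): not a bridge — component count unchanged at 2.
New components: {0,1,2,4,5,6} {3}
Are 1 and 3 in the same component? no

Answer: no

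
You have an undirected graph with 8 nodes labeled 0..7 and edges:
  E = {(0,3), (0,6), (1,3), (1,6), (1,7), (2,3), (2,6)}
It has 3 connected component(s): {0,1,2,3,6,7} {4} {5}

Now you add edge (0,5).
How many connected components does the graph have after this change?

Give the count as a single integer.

Initial component count: 3
Add (0,5): merges two components. Count decreases: 3 -> 2.
New component count: 2

Answer: 2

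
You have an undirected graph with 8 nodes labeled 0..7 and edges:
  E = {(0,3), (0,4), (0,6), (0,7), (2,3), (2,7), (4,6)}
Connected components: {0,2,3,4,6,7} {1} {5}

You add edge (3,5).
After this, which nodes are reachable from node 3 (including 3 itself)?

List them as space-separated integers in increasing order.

Before: nodes reachable from 3: {0,2,3,4,6,7}
Adding (3,5): merges 3's component with another. Reachability grows.
After: nodes reachable from 3: {0,2,3,4,5,6,7}

Answer: 0 2 3 4 5 6 7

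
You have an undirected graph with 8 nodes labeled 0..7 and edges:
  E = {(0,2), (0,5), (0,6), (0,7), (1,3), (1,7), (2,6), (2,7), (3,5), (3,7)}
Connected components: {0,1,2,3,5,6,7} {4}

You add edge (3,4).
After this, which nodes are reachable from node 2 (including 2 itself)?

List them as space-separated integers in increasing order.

Answer: 0 1 2 3 4 5 6 7

Derivation:
Before: nodes reachable from 2: {0,1,2,3,5,6,7}
Adding (3,4): merges 2's component with another. Reachability grows.
After: nodes reachable from 2: {0,1,2,3,4,5,6,7}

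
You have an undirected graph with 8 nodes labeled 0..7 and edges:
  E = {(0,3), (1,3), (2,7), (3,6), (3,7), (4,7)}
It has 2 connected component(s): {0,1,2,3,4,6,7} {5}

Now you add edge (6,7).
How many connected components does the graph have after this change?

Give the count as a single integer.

Initial component count: 2
Add (6,7): endpoints already in same component. Count unchanged: 2.
New component count: 2

Answer: 2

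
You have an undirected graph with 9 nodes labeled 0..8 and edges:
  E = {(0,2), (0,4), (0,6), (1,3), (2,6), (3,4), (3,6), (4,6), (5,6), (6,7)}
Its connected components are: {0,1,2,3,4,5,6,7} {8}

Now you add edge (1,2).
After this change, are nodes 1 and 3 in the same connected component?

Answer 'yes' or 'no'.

Initial components: {0,1,2,3,4,5,6,7} {8}
Adding edge (1,2): both already in same component {0,1,2,3,4,5,6,7}. No change.
New components: {0,1,2,3,4,5,6,7} {8}
Are 1 and 3 in the same component? yes

Answer: yes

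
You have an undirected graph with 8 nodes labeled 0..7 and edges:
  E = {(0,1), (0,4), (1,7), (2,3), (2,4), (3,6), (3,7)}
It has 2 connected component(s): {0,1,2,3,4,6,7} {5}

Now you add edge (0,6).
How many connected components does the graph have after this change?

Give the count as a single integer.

Initial component count: 2
Add (0,6): endpoints already in same component. Count unchanged: 2.
New component count: 2

Answer: 2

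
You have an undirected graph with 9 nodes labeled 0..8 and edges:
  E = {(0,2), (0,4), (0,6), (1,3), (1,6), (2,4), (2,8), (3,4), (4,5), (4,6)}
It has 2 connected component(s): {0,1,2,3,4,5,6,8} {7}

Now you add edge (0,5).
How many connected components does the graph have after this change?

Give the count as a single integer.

Answer: 2

Derivation:
Initial component count: 2
Add (0,5): endpoints already in same component. Count unchanged: 2.
New component count: 2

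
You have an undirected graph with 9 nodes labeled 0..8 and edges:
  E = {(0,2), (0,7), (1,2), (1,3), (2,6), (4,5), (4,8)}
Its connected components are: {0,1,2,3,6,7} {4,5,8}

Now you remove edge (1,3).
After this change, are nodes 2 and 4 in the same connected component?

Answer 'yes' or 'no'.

Initial components: {0,1,2,3,6,7} {4,5,8}
Removing edge (1,3): it was a bridge — component count 2 -> 3.
New components: {0,1,2,6,7} {3} {4,5,8}
Are 2 and 4 in the same component? no

Answer: no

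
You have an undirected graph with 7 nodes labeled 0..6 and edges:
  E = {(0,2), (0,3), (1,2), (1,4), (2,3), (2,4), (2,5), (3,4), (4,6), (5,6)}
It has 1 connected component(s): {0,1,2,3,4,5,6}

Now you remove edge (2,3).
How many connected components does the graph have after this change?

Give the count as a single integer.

Initial component count: 1
Remove (2,3): not a bridge. Count unchanged: 1.
  After removal, components: {0,1,2,3,4,5,6}
New component count: 1

Answer: 1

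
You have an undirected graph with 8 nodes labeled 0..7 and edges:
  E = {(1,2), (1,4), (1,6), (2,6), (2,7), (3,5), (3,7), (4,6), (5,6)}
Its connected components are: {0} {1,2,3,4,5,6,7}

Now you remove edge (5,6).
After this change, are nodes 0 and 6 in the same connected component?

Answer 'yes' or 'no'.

Answer: no

Derivation:
Initial components: {0} {1,2,3,4,5,6,7}
Removing edge (5,6): not a bridge — component count unchanged at 2.
New components: {0} {1,2,3,4,5,6,7}
Are 0 and 6 in the same component? no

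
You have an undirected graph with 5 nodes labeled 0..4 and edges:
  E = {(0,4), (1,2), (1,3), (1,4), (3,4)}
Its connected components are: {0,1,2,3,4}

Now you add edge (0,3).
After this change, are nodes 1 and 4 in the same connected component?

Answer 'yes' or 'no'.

Initial components: {0,1,2,3,4}
Adding edge (0,3): both already in same component {0,1,2,3,4}. No change.
New components: {0,1,2,3,4}
Are 1 and 4 in the same component? yes

Answer: yes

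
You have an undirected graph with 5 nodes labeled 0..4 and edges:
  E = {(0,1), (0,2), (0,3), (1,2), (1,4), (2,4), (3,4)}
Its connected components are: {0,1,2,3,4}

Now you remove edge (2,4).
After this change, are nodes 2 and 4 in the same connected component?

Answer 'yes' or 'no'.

Initial components: {0,1,2,3,4}
Removing edge (2,4): not a bridge — component count unchanged at 1.
New components: {0,1,2,3,4}
Are 2 and 4 in the same component? yes

Answer: yes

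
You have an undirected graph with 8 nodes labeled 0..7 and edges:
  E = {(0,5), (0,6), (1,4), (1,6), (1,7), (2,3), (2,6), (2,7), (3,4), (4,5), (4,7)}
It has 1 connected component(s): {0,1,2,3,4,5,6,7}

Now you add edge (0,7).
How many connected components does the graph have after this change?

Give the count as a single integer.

Initial component count: 1
Add (0,7): endpoints already in same component. Count unchanged: 1.
New component count: 1

Answer: 1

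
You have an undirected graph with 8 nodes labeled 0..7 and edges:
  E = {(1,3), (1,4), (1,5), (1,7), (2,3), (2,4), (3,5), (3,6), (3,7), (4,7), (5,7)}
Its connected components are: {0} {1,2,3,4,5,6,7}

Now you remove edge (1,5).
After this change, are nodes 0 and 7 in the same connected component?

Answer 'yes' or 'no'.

Initial components: {0} {1,2,3,4,5,6,7}
Removing edge (1,5): not a bridge — component count unchanged at 2.
New components: {0} {1,2,3,4,5,6,7}
Are 0 and 7 in the same component? no

Answer: no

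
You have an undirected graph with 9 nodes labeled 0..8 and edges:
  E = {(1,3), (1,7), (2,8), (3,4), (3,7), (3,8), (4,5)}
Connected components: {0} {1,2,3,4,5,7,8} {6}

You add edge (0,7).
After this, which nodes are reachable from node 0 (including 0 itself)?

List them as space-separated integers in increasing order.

Before: nodes reachable from 0: {0}
Adding (0,7): merges 0's component with another. Reachability grows.
After: nodes reachable from 0: {0,1,2,3,4,5,7,8}

Answer: 0 1 2 3 4 5 7 8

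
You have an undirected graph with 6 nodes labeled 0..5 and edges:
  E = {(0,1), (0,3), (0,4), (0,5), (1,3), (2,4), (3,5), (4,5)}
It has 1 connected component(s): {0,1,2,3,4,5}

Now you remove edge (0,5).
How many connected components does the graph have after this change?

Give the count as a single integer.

Initial component count: 1
Remove (0,5): not a bridge. Count unchanged: 1.
  After removal, components: {0,1,2,3,4,5}
New component count: 1

Answer: 1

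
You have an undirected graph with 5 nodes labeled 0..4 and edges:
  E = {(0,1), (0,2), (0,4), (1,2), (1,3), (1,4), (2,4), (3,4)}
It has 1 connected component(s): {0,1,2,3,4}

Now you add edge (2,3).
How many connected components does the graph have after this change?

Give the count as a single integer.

Answer: 1

Derivation:
Initial component count: 1
Add (2,3): endpoints already in same component. Count unchanged: 1.
New component count: 1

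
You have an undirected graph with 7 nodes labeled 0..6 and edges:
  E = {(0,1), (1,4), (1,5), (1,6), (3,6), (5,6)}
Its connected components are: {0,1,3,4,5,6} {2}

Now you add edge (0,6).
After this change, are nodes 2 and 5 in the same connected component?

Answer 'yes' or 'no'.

Initial components: {0,1,3,4,5,6} {2}
Adding edge (0,6): both already in same component {0,1,3,4,5,6}. No change.
New components: {0,1,3,4,5,6} {2}
Are 2 and 5 in the same component? no

Answer: no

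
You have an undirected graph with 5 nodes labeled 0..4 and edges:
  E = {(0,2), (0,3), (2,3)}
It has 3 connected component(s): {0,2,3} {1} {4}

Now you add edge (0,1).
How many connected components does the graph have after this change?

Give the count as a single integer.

Initial component count: 3
Add (0,1): merges two components. Count decreases: 3 -> 2.
New component count: 2

Answer: 2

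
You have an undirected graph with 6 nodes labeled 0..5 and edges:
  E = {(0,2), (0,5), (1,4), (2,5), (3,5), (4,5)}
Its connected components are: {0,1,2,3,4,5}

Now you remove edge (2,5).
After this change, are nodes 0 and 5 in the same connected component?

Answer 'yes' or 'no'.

Answer: yes

Derivation:
Initial components: {0,1,2,3,4,5}
Removing edge (2,5): not a bridge — component count unchanged at 1.
New components: {0,1,2,3,4,5}
Are 0 and 5 in the same component? yes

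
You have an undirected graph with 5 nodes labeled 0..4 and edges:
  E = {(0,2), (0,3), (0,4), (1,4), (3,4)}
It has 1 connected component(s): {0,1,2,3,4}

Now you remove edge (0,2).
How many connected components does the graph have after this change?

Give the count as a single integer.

Initial component count: 1
Remove (0,2): it was a bridge. Count increases: 1 -> 2.
  After removal, components: {0,1,3,4} {2}
New component count: 2

Answer: 2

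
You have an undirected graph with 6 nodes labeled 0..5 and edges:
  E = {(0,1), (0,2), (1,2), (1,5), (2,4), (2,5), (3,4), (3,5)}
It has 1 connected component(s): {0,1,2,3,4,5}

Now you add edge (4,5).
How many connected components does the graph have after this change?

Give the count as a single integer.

Initial component count: 1
Add (4,5): endpoints already in same component. Count unchanged: 1.
New component count: 1

Answer: 1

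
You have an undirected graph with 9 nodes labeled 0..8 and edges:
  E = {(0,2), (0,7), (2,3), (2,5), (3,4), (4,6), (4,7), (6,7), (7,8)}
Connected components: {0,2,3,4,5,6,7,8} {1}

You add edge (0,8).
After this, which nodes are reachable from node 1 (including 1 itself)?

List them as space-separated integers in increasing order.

Answer: 1

Derivation:
Before: nodes reachable from 1: {1}
Adding (0,8): both endpoints already in same component. Reachability from 1 unchanged.
After: nodes reachable from 1: {1}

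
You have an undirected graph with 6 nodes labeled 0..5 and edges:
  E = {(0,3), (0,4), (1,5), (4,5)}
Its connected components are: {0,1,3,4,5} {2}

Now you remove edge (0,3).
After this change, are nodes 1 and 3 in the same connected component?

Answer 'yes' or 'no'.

Answer: no

Derivation:
Initial components: {0,1,3,4,5} {2}
Removing edge (0,3): it was a bridge — component count 2 -> 3.
New components: {0,1,4,5} {2} {3}
Are 1 and 3 in the same component? no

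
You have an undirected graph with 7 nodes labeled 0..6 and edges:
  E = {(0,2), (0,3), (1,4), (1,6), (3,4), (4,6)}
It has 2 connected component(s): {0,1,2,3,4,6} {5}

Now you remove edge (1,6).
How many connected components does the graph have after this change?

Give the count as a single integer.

Answer: 2

Derivation:
Initial component count: 2
Remove (1,6): not a bridge. Count unchanged: 2.
  After removal, components: {0,1,2,3,4,6} {5}
New component count: 2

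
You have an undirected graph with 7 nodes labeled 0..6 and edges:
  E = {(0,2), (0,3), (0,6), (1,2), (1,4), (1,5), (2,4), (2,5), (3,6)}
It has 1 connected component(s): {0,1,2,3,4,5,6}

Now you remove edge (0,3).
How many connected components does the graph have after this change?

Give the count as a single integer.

Initial component count: 1
Remove (0,3): not a bridge. Count unchanged: 1.
  After removal, components: {0,1,2,3,4,5,6}
New component count: 1

Answer: 1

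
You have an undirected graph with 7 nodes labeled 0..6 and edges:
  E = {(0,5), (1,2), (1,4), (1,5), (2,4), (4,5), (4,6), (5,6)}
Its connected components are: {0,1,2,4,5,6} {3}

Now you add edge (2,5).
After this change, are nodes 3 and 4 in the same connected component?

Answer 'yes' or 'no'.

Answer: no

Derivation:
Initial components: {0,1,2,4,5,6} {3}
Adding edge (2,5): both already in same component {0,1,2,4,5,6}. No change.
New components: {0,1,2,4,5,6} {3}
Are 3 and 4 in the same component? no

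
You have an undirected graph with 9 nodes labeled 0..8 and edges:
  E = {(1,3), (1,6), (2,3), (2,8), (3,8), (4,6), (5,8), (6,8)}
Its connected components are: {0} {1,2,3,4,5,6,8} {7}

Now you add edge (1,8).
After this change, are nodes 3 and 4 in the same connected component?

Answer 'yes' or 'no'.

Initial components: {0} {1,2,3,4,5,6,8} {7}
Adding edge (1,8): both already in same component {1,2,3,4,5,6,8}. No change.
New components: {0} {1,2,3,4,5,6,8} {7}
Are 3 and 4 in the same component? yes

Answer: yes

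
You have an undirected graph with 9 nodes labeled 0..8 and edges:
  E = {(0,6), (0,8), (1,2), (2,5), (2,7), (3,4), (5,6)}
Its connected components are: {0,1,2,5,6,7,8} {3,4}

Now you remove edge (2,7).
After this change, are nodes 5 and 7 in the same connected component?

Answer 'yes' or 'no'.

Answer: no

Derivation:
Initial components: {0,1,2,5,6,7,8} {3,4}
Removing edge (2,7): it was a bridge — component count 2 -> 3.
New components: {0,1,2,5,6,8} {3,4} {7}
Are 5 and 7 in the same component? no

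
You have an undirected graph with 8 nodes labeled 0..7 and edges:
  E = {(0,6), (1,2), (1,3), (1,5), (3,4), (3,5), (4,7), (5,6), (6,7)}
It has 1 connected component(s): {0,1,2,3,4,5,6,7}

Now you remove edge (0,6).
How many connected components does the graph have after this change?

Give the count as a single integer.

Answer: 2

Derivation:
Initial component count: 1
Remove (0,6): it was a bridge. Count increases: 1 -> 2.
  After removal, components: {0} {1,2,3,4,5,6,7}
New component count: 2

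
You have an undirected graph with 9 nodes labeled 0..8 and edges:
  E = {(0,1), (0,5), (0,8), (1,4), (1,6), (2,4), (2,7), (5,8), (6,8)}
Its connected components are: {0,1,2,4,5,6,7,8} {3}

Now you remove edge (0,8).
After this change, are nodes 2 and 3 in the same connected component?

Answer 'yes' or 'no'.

Initial components: {0,1,2,4,5,6,7,8} {3}
Removing edge (0,8): not a bridge — component count unchanged at 2.
New components: {0,1,2,4,5,6,7,8} {3}
Are 2 and 3 in the same component? no

Answer: no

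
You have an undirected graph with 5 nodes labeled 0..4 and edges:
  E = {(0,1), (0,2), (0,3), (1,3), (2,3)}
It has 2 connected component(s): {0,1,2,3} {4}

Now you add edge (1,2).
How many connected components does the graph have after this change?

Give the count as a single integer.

Initial component count: 2
Add (1,2): endpoints already in same component. Count unchanged: 2.
New component count: 2

Answer: 2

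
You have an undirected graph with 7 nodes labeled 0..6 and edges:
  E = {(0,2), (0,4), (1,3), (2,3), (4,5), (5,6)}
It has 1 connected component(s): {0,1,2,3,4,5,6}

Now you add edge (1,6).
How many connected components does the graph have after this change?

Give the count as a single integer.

Initial component count: 1
Add (1,6): endpoints already in same component. Count unchanged: 1.
New component count: 1

Answer: 1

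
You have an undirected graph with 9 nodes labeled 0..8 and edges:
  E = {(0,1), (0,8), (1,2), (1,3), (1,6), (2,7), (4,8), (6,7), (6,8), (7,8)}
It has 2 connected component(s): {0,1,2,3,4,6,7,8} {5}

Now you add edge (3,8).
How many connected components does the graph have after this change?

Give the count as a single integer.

Answer: 2

Derivation:
Initial component count: 2
Add (3,8): endpoints already in same component. Count unchanged: 2.
New component count: 2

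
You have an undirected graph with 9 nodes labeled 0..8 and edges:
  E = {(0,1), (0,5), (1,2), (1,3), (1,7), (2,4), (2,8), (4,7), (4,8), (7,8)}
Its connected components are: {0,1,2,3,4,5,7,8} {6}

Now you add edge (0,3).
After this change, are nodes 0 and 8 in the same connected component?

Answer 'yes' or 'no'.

Answer: yes

Derivation:
Initial components: {0,1,2,3,4,5,7,8} {6}
Adding edge (0,3): both already in same component {0,1,2,3,4,5,7,8}. No change.
New components: {0,1,2,3,4,5,7,8} {6}
Are 0 and 8 in the same component? yes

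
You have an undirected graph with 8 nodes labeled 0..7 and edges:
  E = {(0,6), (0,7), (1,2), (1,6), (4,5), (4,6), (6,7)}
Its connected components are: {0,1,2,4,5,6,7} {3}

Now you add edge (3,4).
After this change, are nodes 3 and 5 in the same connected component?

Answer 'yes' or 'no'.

Initial components: {0,1,2,4,5,6,7} {3}
Adding edge (3,4): merges {3} and {0,1,2,4,5,6,7}.
New components: {0,1,2,3,4,5,6,7}
Are 3 and 5 in the same component? yes

Answer: yes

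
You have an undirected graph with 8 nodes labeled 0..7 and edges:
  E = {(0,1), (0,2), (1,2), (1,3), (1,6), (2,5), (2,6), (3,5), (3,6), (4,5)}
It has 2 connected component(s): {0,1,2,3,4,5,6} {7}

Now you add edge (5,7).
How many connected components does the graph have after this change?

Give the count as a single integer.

Initial component count: 2
Add (5,7): merges two components. Count decreases: 2 -> 1.
New component count: 1

Answer: 1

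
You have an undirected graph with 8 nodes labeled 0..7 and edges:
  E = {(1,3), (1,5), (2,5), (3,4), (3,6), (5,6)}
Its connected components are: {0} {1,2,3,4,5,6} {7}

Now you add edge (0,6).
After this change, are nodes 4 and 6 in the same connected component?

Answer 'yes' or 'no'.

Initial components: {0} {1,2,3,4,5,6} {7}
Adding edge (0,6): merges {0} and {1,2,3,4,5,6}.
New components: {0,1,2,3,4,5,6} {7}
Are 4 and 6 in the same component? yes

Answer: yes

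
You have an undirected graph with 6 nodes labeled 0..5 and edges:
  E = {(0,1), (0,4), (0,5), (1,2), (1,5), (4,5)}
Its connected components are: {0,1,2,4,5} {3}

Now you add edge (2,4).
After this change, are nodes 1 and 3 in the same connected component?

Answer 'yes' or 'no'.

Answer: no

Derivation:
Initial components: {0,1,2,4,5} {3}
Adding edge (2,4): both already in same component {0,1,2,4,5}. No change.
New components: {0,1,2,4,5} {3}
Are 1 and 3 in the same component? no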